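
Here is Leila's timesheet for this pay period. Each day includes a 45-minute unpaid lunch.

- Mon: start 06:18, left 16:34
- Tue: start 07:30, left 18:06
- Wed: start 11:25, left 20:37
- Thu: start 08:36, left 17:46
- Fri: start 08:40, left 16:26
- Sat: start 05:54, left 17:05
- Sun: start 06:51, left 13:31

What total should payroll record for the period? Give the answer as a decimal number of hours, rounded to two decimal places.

Mon: 06:18–16:34 = 10 h 16 min; less 45 min break → 9 h 31 min
Tue: 07:30–18:06 = 10 h 36 min; less 45 min break → 9 h 51 min
Wed: 11:25–20:37 = 9 h 12 min; less 45 min break → 8 h 27 min
Thu: 08:36–17:46 = 9 h 10 min; less 45 min break → 8 h 25 min
Fri: 08:40–16:26 = 7 h 46 min; less 45 min break → 7 h 1 min
Sat: 05:54–17:05 = 11 h 11 min; less 45 min break → 10 h 26 min
Sun: 06:51–13:31 = 6 h 40 min; less 45 min break → 5 h 55 min
Total: 9 h 31 min + 9 h 51 min + 8 h 27 min + 8 h 25 min + 7 h 1 min + 10 h 26 min + 5 h 55 min = 59 h 36 min.

59.60 hours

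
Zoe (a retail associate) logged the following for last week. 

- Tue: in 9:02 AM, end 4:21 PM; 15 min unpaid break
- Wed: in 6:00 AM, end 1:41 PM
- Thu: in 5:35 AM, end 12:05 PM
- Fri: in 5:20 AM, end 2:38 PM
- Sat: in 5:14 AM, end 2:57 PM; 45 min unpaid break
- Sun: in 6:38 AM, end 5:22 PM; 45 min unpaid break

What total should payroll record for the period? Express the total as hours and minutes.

49 h 30 min

Tue: 9:02 AM–4:21 PM = 7 h 19 min; less 15 min break → 7 h 4 min
Wed: 6:00 AM–1:41 PM = 7 h 41 min
Thu: 5:35 AM–12:05 PM = 6 h 30 min
Fri: 5:20 AM–2:38 PM = 9 h 18 min
Sat: 5:14 AM–2:57 PM = 9 h 43 min; less 45 min break → 8 h 58 min
Sun: 6:38 AM–5:22 PM = 10 h 44 min; less 45 min break → 9 h 59 min
Total: 7 h 4 min + 7 h 41 min + 6 h 30 min + 9 h 18 min + 8 h 58 min + 9 h 59 min = 49 h 30 min.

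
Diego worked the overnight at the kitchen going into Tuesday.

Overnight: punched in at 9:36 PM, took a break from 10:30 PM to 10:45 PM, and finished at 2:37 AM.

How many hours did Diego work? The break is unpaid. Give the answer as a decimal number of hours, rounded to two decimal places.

4.77 hours

Overnight: 9:36 PM → midnight = 2 h 24 min; midnight → 2:37 AM = 2 h 37 min; span 5 h 1 min; less 15 min break → 4 h 46 min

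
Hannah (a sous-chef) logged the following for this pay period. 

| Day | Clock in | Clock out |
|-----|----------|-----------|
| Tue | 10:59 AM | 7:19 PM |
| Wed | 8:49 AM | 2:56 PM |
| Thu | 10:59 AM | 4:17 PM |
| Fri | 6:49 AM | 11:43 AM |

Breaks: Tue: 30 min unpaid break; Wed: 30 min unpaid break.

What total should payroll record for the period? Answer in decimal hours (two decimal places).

23.65 hours

Tue: 10:59 AM–7:19 PM = 8 h 20 min; less 30 min break → 7 h 50 min
Wed: 8:49 AM–2:56 PM = 6 h 7 min; less 30 min break → 5 h 37 min
Thu: 10:59 AM–4:17 PM = 5 h 18 min
Fri: 6:49 AM–11:43 AM = 4 h 54 min
Total: 7 h 50 min + 5 h 37 min + 5 h 18 min + 4 h 54 min = 23 h 39 min.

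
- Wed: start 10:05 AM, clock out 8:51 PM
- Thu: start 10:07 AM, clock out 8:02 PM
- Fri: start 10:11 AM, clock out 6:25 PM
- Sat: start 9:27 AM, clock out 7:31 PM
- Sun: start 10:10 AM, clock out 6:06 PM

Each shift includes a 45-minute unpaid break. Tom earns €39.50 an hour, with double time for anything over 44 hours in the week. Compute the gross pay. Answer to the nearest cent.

€1705.08

Wed: 10:05 AM–8:51 PM = 10 h 46 min; less 45 min break → 10 h 1 min
Thu: 10:07 AM–8:02 PM = 9 h 55 min; less 45 min break → 9 h 10 min
Fri: 10:11 AM–6:25 PM = 8 h 14 min; less 45 min break → 7 h 29 min
Sat: 9:27 AM–7:31 PM = 10 h 4 min; less 45 min break → 9 h 19 min
Sun: 10:10 AM–6:06 PM = 7 h 56 min; less 45 min break → 7 h 11 min
Total worked: 43 h 10 min = 2590 min.
Regular 43 h 10 min = 2590 min at €39.50/h; overtime 0 h 0 min = 0 min at €79.00/h.
Pay = (2590 × €39.50 + 0 × €79.00) ÷ 60 = €1705.08.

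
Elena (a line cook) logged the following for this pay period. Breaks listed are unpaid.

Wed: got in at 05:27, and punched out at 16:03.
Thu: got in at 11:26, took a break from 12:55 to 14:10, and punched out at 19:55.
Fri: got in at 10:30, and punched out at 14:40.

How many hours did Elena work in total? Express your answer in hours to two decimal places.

Wed: 05:27–16:03 = 10 h 36 min
Thu: 11:26–19:55 = 8 h 29 min; less 75 min break → 7 h 14 min
Fri: 10:30–14:40 = 4 h 10 min
Total: 10 h 36 min + 7 h 14 min + 4 h 10 min = 22 h 0 min.

22.00 hours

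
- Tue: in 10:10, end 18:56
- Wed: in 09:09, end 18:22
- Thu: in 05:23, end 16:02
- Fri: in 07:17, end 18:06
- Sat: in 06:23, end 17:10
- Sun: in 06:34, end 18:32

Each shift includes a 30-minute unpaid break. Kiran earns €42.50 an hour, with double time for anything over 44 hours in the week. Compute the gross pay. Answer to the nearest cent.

€3162.00

Tue: 10:10–18:56 = 8 h 46 min; less 30 min break → 8 h 16 min
Wed: 09:09–18:22 = 9 h 13 min; less 30 min break → 8 h 43 min
Thu: 05:23–16:02 = 10 h 39 min; less 30 min break → 10 h 9 min
Fri: 07:17–18:06 = 10 h 49 min; less 30 min break → 10 h 19 min
Sat: 06:23–17:10 = 10 h 47 min; less 30 min break → 10 h 17 min
Sun: 06:34–18:32 = 11 h 58 min; less 30 min break → 11 h 28 min
Total worked: 59 h 12 min = 3552 min.
Regular 44 h 0 min = 2640 min at €42.50/h; overtime 15 h 12 min = 912 min at €85.00/h.
Pay = (2640 × €42.50 + 912 × €85.00) ÷ 60 = €3162.00.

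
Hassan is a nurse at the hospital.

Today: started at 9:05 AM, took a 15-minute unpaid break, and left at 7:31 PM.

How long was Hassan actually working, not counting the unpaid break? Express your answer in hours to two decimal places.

10.18 hours

Today: 9:05 AM–7:31 PM = 10 h 26 min; less 15 min break → 10 h 11 min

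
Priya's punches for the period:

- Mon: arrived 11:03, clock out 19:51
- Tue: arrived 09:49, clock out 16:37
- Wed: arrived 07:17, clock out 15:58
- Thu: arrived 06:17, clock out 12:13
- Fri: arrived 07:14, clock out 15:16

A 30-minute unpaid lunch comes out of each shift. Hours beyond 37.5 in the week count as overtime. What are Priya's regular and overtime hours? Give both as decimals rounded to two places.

Regular 35.75 hours, overtime 0.00 hours

Mon: 11:03–19:51 = 8 h 48 min; less 30 min break → 8 h 18 min
Tue: 09:49–16:37 = 6 h 48 min; less 30 min break → 6 h 18 min
Wed: 07:17–15:58 = 8 h 41 min; less 30 min break → 8 h 11 min
Thu: 06:17–12:13 = 5 h 56 min; less 30 min break → 5 h 26 min
Fri: 07:14–15:16 = 8 h 2 min; less 30 min break → 7 h 32 min
Total worked: 35 h 45 min = 35.75 h.
Threshold 37.5 h → overtime 0 h 0 min, regular 35 h 45 min.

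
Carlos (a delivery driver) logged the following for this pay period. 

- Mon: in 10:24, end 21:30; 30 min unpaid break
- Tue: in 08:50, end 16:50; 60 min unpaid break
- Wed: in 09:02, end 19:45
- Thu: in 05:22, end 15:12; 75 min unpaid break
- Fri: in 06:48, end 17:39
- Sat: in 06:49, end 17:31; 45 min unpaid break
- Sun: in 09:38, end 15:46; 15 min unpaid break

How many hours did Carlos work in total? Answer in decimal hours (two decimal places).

Mon: 10:24–21:30 = 11 h 6 min; less 30 min break → 10 h 36 min
Tue: 08:50–16:50 = 8 h 0 min; less 60 min break → 7 h 0 min
Wed: 09:02–19:45 = 10 h 43 min
Thu: 05:22–15:12 = 9 h 50 min; less 75 min break → 8 h 35 min
Fri: 06:48–17:39 = 10 h 51 min
Sat: 06:49–17:31 = 10 h 42 min; less 45 min break → 9 h 57 min
Sun: 09:38–15:46 = 6 h 8 min; less 15 min break → 5 h 53 min
Total: 10 h 36 min + 7 h 0 min + 10 h 43 min + 8 h 35 min + 10 h 51 min + 9 h 57 min + 5 h 53 min = 63 h 35 min.

63.58 hours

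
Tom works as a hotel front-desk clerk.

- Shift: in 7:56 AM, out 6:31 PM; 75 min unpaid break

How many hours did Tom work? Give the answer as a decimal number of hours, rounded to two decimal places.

Shift: 7:56 AM–6:31 PM = 10 h 35 min; less 75 min break → 9 h 20 min

9.33 hours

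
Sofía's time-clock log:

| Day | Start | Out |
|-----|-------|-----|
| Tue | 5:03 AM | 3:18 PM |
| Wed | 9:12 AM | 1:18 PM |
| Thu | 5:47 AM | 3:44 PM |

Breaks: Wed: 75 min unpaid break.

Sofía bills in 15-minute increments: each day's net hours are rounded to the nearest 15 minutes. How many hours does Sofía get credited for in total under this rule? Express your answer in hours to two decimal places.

23.00 hours

Tue: 5:03 AM–3:18 PM = 10 h 15 min → rounds to 10 h 15 min
Wed: 9:12 AM–1:18 PM = 4 h 6 min − 75 min = 2 h 51 min → rounds to 2 h 45 min
Thu: 5:47 AM–3:44 PM = 9 h 57 min → rounds to 10 h 0 min
Total credited: 23 h 0 min.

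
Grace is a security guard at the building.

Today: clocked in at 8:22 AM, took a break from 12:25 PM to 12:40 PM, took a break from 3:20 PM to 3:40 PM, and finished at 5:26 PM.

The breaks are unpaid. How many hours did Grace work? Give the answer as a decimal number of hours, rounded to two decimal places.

Today: 8:22 AM–5:26 PM = 9 h 4 min; less 35 min break → 8 h 29 min

8.48 hours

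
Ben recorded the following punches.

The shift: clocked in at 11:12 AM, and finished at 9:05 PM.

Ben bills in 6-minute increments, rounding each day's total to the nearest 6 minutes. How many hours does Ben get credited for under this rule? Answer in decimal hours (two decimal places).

The shift: 11:12 AM–9:05 PM = 9 h 53 min → rounds to 9 h 54 min

9.90 hours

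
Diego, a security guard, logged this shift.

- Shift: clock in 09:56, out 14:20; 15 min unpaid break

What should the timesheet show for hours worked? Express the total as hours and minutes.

Shift: 09:56–14:20 = 4 h 24 min; less 15 min break → 4 h 9 min

4 h 9 min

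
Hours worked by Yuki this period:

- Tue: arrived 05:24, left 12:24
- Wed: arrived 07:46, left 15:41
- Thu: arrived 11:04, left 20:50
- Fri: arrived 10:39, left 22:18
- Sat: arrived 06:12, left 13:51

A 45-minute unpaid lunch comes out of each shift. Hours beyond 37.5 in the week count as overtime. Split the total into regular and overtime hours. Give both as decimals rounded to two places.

Regular 37.50 hours, overtime 2.73 hours

Tue: 05:24–12:24 = 7 h 0 min; less 45 min break → 6 h 15 min
Wed: 07:46–15:41 = 7 h 55 min; less 45 min break → 7 h 10 min
Thu: 11:04–20:50 = 9 h 46 min; less 45 min break → 9 h 1 min
Fri: 10:39–22:18 = 11 h 39 min; less 45 min break → 10 h 54 min
Sat: 06:12–13:51 = 7 h 39 min; less 45 min break → 6 h 54 min
Total worked: 40 h 14 min = 40.23 h.
Threshold 37.5 h → overtime 2 h 44 min, regular 37 h 30 min.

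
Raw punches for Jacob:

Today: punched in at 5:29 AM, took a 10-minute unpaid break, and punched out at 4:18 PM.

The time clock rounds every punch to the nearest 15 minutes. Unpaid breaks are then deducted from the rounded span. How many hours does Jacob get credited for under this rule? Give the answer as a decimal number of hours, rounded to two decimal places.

10.58 hours

Today: in 5:29 AM→5:30 AM, out 4:18 PM→4:15 PM; 10 h 45 min − 10 min = 10 h 35 min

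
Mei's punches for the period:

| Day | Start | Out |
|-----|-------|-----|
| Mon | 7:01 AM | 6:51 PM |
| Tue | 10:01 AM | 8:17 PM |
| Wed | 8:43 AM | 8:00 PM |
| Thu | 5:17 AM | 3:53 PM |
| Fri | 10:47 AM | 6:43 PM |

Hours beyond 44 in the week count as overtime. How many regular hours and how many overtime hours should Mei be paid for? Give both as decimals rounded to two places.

Regular 44.00 hours, overtime 7.92 hours

Mon: 7:01 AM–6:51 PM = 11 h 50 min
Tue: 10:01 AM–8:17 PM = 10 h 16 min
Wed: 8:43 AM–8:00 PM = 11 h 17 min
Thu: 5:17 AM–3:53 PM = 10 h 36 min
Fri: 10:47 AM–6:43 PM = 7 h 56 min
Total worked: 51 h 55 min = 51.92 h.
Threshold 44 h → overtime 7 h 55 min, regular 44 h 0 min.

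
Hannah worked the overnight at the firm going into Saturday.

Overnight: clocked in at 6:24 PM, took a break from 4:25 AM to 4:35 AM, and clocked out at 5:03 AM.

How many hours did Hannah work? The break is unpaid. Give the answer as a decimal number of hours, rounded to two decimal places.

10.48 hours

Overnight: 6:24 PM → midnight = 5 h 36 min; midnight → 5:03 AM = 5 h 3 min; span 10 h 39 min; less 10 min break → 10 h 29 min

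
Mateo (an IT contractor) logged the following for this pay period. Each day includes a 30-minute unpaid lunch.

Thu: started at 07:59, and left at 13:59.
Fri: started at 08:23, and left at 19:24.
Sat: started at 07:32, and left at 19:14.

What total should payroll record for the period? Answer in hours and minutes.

Thu: 07:59–13:59 = 6 h 0 min; less 30 min break → 5 h 30 min
Fri: 08:23–19:24 = 11 h 1 min; less 30 min break → 10 h 31 min
Sat: 07:32–19:14 = 11 h 42 min; less 30 min break → 11 h 12 min
Total: 5 h 30 min + 10 h 31 min + 11 h 12 min = 27 h 13 min.

27 h 13 min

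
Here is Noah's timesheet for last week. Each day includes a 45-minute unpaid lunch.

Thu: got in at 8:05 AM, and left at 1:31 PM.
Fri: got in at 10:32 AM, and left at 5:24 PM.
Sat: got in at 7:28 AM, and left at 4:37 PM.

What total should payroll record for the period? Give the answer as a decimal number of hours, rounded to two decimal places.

Thu: 8:05 AM–1:31 PM = 5 h 26 min; less 45 min break → 4 h 41 min
Fri: 10:32 AM–5:24 PM = 6 h 52 min; less 45 min break → 6 h 7 min
Sat: 7:28 AM–4:37 PM = 9 h 9 min; less 45 min break → 8 h 24 min
Total: 4 h 41 min + 6 h 7 min + 8 h 24 min = 19 h 12 min.

19.20 hours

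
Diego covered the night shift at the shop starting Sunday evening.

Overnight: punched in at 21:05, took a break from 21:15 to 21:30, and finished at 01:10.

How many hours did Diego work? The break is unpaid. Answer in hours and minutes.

3 h 50 min

Overnight: 21:05 → midnight = 2 h 55 min; midnight → 01:10 = 1 h 10 min; span 4 h 5 min; less 15 min break → 3 h 50 min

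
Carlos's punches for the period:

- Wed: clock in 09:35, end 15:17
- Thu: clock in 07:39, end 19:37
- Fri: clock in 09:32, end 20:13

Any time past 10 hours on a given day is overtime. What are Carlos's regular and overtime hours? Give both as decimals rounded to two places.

Wed: 09:35–15:17 = 5 h 42 min
Thu: 07:39–19:37 = 11 h 58 min
Fri: 09:32–20:13 = 10 h 41 min
Wed reg 5 h 42 min / OT 0 h 0 min; Thu reg 10 h 0 min / OT 1 h 58 min; Fri reg 10 h 0 min / OT 0 h 41 min.
Totals: regular 25 h 42 min, overtime 2 h 39 min.

Regular 25.70 hours, overtime 2.65 hours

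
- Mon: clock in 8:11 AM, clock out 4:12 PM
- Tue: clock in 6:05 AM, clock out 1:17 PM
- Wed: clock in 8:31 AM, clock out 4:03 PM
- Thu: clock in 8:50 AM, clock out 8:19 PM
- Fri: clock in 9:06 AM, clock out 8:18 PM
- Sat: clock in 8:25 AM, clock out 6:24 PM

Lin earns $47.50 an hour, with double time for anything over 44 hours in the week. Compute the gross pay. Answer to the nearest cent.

$3174.58

Mon: 8:11 AM–4:12 PM = 8 h 1 min
Tue: 6:05 AM–1:17 PM = 7 h 12 min
Wed: 8:31 AM–4:03 PM = 7 h 32 min
Thu: 8:50 AM–8:19 PM = 11 h 29 min
Fri: 9:06 AM–8:18 PM = 11 h 12 min
Sat: 8:25 AM–6:24 PM = 9 h 59 min
Total worked: 55 h 25 min = 3325 min.
Regular 44 h 0 min = 2640 min at $47.50/h; overtime 11 h 25 min = 685 min at $95.00/h.
Pay = (2640 × $47.50 + 685 × $95.00) ÷ 60 = $3174.58.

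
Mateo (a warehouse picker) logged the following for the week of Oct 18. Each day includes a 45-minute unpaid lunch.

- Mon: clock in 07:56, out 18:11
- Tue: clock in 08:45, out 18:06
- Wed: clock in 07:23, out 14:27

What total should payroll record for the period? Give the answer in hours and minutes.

Mon: 07:56–18:11 = 10 h 15 min; less 45 min break → 9 h 30 min
Tue: 08:45–18:06 = 9 h 21 min; less 45 min break → 8 h 36 min
Wed: 07:23–14:27 = 7 h 4 min; less 45 min break → 6 h 19 min
Total: 9 h 30 min + 8 h 36 min + 6 h 19 min = 24 h 25 min.

24 h 25 min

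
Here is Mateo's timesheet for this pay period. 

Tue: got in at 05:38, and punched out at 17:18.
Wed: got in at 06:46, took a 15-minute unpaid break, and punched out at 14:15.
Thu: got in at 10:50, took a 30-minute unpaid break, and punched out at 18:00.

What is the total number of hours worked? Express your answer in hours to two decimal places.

Tue: 05:38–17:18 = 11 h 40 min
Wed: 06:46–14:15 = 7 h 29 min; less 15 min break → 7 h 14 min
Thu: 10:50–18:00 = 7 h 10 min; less 30 min break → 6 h 40 min
Total: 11 h 40 min + 7 h 14 min + 6 h 40 min = 25 h 34 min.

25.57 hours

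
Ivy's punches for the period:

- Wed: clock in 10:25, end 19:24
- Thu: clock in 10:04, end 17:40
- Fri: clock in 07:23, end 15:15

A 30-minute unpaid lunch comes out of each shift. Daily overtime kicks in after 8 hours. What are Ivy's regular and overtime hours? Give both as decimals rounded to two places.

Wed: 10:25–19:24 = 8 h 59 min; less 30 min break → 8 h 29 min
Thu: 10:04–17:40 = 7 h 36 min; less 30 min break → 7 h 6 min
Fri: 07:23–15:15 = 7 h 52 min; less 30 min break → 7 h 22 min
Wed reg 8 h 0 min / OT 0 h 29 min; Thu reg 7 h 6 min / OT 0 h 0 min; Fri reg 7 h 22 min / OT 0 h 0 min.
Totals: regular 22 h 28 min, overtime 0 h 29 min.

Regular 22.47 hours, overtime 0.48 hours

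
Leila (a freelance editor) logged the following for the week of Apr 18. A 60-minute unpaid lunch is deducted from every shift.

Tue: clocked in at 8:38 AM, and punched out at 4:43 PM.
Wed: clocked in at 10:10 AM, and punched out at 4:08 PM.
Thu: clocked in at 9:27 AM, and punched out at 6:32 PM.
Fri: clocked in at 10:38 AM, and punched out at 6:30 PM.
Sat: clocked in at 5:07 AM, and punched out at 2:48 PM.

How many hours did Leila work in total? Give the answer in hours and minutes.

Tue: 8:38 AM–4:43 PM = 8 h 5 min; less 60 min break → 7 h 5 min
Wed: 10:10 AM–4:08 PM = 5 h 58 min; less 60 min break → 4 h 58 min
Thu: 9:27 AM–6:32 PM = 9 h 5 min; less 60 min break → 8 h 5 min
Fri: 10:38 AM–6:30 PM = 7 h 52 min; less 60 min break → 6 h 52 min
Sat: 5:07 AM–2:48 PM = 9 h 41 min; less 60 min break → 8 h 41 min
Total: 7 h 5 min + 4 h 58 min + 8 h 5 min + 6 h 52 min + 8 h 41 min = 35 h 41 min.

35 h 41 min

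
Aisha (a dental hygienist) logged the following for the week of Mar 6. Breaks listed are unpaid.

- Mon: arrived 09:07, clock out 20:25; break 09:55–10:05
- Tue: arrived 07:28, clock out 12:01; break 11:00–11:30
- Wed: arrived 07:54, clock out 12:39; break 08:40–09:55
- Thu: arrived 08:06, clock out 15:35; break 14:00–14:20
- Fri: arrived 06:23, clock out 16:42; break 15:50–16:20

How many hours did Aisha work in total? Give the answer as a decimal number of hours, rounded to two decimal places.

35.65 hours

Mon: 09:07–20:25 = 11 h 18 min; less 10 min break → 11 h 8 min
Tue: 07:28–12:01 = 4 h 33 min; less 30 min break → 4 h 3 min
Wed: 07:54–12:39 = 4 h 45 min; less 75 min break → 3 h 30 min
Thu: 08:06–15:35 = 7 h 29 min; less 20 min break → 7 h 9 min
Fri: 06:23–16:42 = 10 h 19 min; less 30 min break → 9 h 49 min
Total: 11 h 8 min + 4 h 3 min + 3 h 30 min + 7 h 9 min + 9 h 49 min = 35 h 39 min.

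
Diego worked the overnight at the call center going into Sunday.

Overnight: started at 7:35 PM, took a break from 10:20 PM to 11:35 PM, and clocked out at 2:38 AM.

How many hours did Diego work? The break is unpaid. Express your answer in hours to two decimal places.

Overnight: 7:35 PM → midnight = 4 h 25 min; midnight → 2:38 AM = 2 h 38 min; span 7 h 3 min; less 75 min break → 5 h 48 min

5.80 hours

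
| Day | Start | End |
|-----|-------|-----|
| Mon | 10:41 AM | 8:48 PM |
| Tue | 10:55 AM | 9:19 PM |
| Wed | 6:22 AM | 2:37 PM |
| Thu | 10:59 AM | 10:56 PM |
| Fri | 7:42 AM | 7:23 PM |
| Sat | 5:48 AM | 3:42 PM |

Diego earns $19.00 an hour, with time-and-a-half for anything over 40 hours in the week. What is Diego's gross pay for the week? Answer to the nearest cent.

$1395.55

Mon: 10:41 AM–8:48 PM = 10 h 7 min
Tue: 10:55 AM–9:19 PM = 10 h 24 min
Wed: 6:22 AM–2:37 PM = 8 h 15 min
Thu: 10:59 AM–10:56 PM = 11 h 57 min
Fri: 7:42 AM–7:23 PM = 11 h 41 min
Sat: 5:48 AM–3:42 PM = 9 h 54 min
Total worked: 62 h 18 min = 3738 min.
Regular 40 h 0 min = 2400 min at $19.00/h; overtime 22 h 18 min = 1338 min at $28.50/h.
Pay = (2400 × $19.00 + 1338 × $28.50) ÷ 60 = $1395.55.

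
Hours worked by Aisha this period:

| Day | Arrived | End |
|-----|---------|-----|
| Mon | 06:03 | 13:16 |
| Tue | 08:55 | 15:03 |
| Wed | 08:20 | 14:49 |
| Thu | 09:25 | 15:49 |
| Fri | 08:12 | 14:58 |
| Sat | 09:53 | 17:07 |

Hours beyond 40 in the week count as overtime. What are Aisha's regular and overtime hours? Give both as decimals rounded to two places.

Regular 40.00 hours, overtime 0.23 hours

Mon: 06:03–13:16 = 7 h 13 min
Tue: 08:55–15:03 = 6 h 8 min
Wed: 08:20–14:49 = 6 h 29 min
Thu: 09:25–15:49 = 6 h 24 min
Fri: 08:12–14:58 = 6 h 46 min
Sat: 09:53–17:07 = 7 h 14 min
Total worked: 40 h 14 min = 40.23 h.
Threshold 40 h → overtime 0 h 14 min, regular 40 h 0 min.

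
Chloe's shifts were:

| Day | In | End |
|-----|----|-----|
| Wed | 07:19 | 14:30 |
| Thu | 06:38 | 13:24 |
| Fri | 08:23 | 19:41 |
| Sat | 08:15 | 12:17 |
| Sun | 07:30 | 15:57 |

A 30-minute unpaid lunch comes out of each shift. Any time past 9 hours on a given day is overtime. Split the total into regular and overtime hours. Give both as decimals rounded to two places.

Regular 33.43 hours, overtime 1.80 hours

Wed: 07:19–14:30 = 7 h 11 min; less 30 min break → 6 h 41 min
Thu: 06:38–13:24 = 6 h 46 min; less 30 min break → 6 h 16 min
Fri: 08:23–19:41 = 11 h 18 min; less 30 min break → 10 h 48 min
Sat: 08:15–12:17 = 4 h 2 min; less 30 min break → 3 h 32 min
Sun: 07:30–15:57 = 8 h 27 min; less 30 min break → 7 h 57 min
Wed reg 6 h 41 min / OT 0 h 0 min; Thu reg 6 h 16 min / OT 0 h 0 min; Fri reg 9 h 0 min / OT 1 h 48 min; Sat reg 3 h 32 min / OT 0 h 0 min; Sun reg 7 h 57 min / OT 0 h 0 min.
Totals: regular 33 h 26 min, overtime 1 h 48 min.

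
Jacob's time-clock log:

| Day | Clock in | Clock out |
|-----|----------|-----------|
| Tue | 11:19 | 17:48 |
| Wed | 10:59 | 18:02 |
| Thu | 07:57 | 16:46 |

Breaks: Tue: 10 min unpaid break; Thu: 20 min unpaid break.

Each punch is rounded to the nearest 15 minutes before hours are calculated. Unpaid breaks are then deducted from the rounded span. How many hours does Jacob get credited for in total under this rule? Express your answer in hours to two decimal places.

Tue: in 11:19→11:15, out 17:48→17:45; 6 h 30 min − 10 min = 6 h 20 min
Wed: in 10:59→11:00, out 18:02→18:00; 7 h 0 min
Thu: in 07:57→08:00, out 16:46→16:45; 8 h 45 min − 20 min = 8 h 25 min
Total credited: 21 h 45 min.

21.75 hours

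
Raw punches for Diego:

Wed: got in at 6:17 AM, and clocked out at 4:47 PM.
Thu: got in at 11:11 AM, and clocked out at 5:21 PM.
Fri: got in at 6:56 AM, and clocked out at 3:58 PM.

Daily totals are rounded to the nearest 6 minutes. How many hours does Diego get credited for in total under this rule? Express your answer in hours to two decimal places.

Wed: 6:17 AM–4:47 PM = 10 h 30 min → rounds to 10 h 30 min
Thu: 11:11 AM–5:21 PM = 6 h 10 min → rounds to 6 h 12 min
Fri: 6:56 AM–3:58 PM = 9 h 2 min → rounds to 9 h 0 min
Total credited: 25 h 42 min.

25.70 hours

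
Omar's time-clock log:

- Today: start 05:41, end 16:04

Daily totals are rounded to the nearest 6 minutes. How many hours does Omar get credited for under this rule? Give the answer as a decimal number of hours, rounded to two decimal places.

10.40 hours

Today: 05:41–16:04 = 10 h 23 min → rounds to 10 h 24 min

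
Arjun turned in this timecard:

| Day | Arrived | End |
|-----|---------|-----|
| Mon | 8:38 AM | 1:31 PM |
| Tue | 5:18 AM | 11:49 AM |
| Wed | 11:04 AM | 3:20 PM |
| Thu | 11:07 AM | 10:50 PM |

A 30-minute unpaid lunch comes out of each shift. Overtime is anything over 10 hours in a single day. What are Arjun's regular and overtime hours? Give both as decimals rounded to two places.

Mon: 8:38 AM–1:31 PM = 4 h 53 min; less 30 min break → 4 h 23 min
Tue: 5:18 AM–11:49 AM = 6 h 31 min; less 30 min break → 6 h 1 min
Wed: 11:04 AM–3:20 PM = 4 h 16 min; less 30 min break → 3 h 46 min
Thu: 11:07 AM–10:50 PM = 11 h 43 min; less 30 min break → 11 h 13 min
Mon reg 4 h 23 min / OT 0 h 0 min; Tue reg 6 h 1 min / OT 0 h 0 min; Wed reg 3 h 46 min / OT 0 h 0 min; Thu reg 10 h 0 min / OT 1 h 13 min.
Totals: regular 24 h 10 min, overtime 1 h 13 min.

Regular 24.17 hours, overtime 1.22 hours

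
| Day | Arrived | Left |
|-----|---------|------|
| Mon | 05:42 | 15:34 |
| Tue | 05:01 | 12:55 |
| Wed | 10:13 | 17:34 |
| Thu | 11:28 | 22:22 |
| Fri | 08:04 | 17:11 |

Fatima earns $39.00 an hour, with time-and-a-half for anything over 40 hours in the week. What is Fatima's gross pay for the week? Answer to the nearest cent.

Mon: 05:42–15:34 = 9 h 52 min
Tue: 05:01–12:55 = 7 h 54 min
Wed: 10:13–17:34 = 7 h 21 min
Thu: 11:28–22:22 = 10 h 54 min
Fri: 08:04–17:11 = 9 h 7 min
Total worked: 45 h 8 min = 2708 min.
Regular 40 h 0 min = 2400 min at $39.00/h; overtime 5 h 8 min = 308 min at $58.50/h.
Pay = (2400 × $39.00 + 308 × $58.50) ÷ 60 = $1860.30.

$1860.30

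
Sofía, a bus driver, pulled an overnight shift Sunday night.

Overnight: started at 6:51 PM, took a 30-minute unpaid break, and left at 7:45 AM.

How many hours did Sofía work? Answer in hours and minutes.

12 h 24 min

Overnight: 6:51 PM → midnight = 5 h 9 min; midnight → 7:45 AM = 7 h 45 min; span 12 h 54 min; less 30 min break → 12 h 24 min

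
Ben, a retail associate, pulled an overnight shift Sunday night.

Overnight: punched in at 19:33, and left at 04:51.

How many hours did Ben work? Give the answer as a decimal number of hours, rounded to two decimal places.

Overnight: 19:33 → midnight = 4 h 27 min; midnight → 04:51 = 4 h 51 min; span 9 h 18 min

9.30 hours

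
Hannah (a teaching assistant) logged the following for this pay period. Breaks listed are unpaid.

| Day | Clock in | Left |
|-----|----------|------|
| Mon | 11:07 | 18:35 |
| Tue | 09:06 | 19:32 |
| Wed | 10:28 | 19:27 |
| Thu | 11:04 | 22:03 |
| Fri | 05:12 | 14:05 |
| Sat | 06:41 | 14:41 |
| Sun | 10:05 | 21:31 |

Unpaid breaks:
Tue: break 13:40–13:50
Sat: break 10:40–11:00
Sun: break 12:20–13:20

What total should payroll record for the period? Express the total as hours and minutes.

Mon: 11:07–18:35 = 7 h 28 min
Tue: 09:06–19:32 = 10 h 26 min; less 10 min break → 10 h 16 min
Wed: 10:28–19:27 = 8 h 59 min
Thu: 11:04–22:03 = 10 h 59 min
Fri: 05:12–14:05 = 8 h 53 min
Sat: 06:41–14:41 = 8 h 0 min; less 20 min break → 7 h 40 min
Sun: 10:05–21:31 = 11 h 26 min; less 60 min break → 10 h 26 min
Total: 7 h 28 min + 10 h 16 min + 8 h 59 min + 10 h 59 min + 8 h 53 min + 7 h 40 min + 10 h 26 min = 64 h 41 min.

64 h 41 min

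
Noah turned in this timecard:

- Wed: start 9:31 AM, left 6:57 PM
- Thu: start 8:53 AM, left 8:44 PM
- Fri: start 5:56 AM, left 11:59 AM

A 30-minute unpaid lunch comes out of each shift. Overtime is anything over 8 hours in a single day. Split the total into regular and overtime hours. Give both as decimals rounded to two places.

Wed: 9:31 AM–6:57 PM = 9 h 26 min; less 30 min break → 8 h 56 min
Thu: 8:53 AM–8:44 PM = 11 h 51 min; less 30 min break → 11 h 21 min
Fri: 5:56 AM–11:59 AM = 6 h 3 min; less 30 min break → 5 h 33 min
Wed reg 8 h 0 min / OT 0 h 56 min; Thu reg 8 h 0 min / OT 3 h 21 min; Fri reg 5 h 33 min / OT 0 h 0 min.
Totals: regular 21 h 33 min, overtime 4 h 17 min.

Regular 21.55 hours, overtime 4.28 hours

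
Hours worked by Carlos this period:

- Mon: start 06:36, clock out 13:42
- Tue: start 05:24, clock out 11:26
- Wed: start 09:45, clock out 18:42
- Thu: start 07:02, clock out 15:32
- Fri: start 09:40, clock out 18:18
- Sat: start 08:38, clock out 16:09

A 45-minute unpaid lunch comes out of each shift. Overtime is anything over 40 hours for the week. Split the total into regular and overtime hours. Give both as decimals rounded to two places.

Regular 40.00 hours, overtime 2.23 hours

Mon: 06:36–13:42 = 7 h 6 min; less 45 min break → 6 h 21 min
Tue: 05:24–11:26 = 6 h 2 min; less 45 min break → 5 h 17 min
Wed: 09:45–18:42 = 8 h 57 min; less 45 min break → 8 h 12 min
Thu: 07:02–15:32 = 8 h 30 min; less 45 min break → 7 h 45 min
Fri: 09:40–18:18 = 8 h 38 min; less 45 min break → 7 h 53 min
Sat: 08:38–16:09 = 7 h 31 min; less 45 min break → 6 h 46 min
Total worked: 42 h 14 min = 42.23 h.
Threshold 40 h → overtime 2 h 14 min, regular 40 h 0 min.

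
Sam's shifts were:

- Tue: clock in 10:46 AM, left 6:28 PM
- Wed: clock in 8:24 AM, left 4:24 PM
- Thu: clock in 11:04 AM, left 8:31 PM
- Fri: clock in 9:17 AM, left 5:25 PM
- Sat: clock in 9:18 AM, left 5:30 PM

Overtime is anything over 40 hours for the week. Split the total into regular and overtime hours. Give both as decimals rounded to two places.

Regular 40.00 hours, overtime 1.48 hours

Tue: 10:46 AM–6:28 PM = 7 h 42 min
Wed: 8:24 AM–4:24 PM = 8 h 0 min
Thu: 11:04 AM–8:31 PM = 9 h 27 min
Fri: 9:17 AM–5:25 PM = 8 h 8 min
Sat: 9:18 AM–5:30 PM = 8 h 12 min
Total worked: 41 h 29 min = 41.48 h.
Threshold 40 h → overtime 1 h 29 min, regular 40 h 0 min.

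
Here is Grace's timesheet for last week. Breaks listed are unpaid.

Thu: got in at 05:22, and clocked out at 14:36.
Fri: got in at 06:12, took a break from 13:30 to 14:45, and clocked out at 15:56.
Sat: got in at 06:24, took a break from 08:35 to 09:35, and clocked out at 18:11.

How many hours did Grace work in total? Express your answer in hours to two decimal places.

28.50 hours

Thu: 05:22–14:36 = 9 h 14 min
Fri: 06:12–15:56 = 9 h 44 min; less 75 min break → 8 h 29 min
Sat: 06:24–18:11 = 11 h 47 min; less 60 min break → 10 h 47 min
Total: 9 h 14 min + 8 h 29 min + 10 h 47 min = 28 h 30 min.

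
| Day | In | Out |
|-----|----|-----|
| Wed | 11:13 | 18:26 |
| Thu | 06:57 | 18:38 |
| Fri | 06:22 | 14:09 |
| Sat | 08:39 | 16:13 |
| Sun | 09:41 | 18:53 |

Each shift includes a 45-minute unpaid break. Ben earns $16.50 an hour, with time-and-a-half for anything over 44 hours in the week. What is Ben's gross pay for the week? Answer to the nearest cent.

$655.05

Wed: 11:13–18:26 = 7 h 13 min; less 45 min break → 6 h 28 min
Thu: 06:57–18:38 = 11 h 41 min; less 45 min break → 10 h 56 min
Fri: 06:22–14:09 = 7 h 47 min; less 45 min break → 7 h 2 min
Sat: 08:39–16:13 = 7 h 34 min; less 45 min break → 6 h 49 min
Sun: 09:41–18:53 = 9 h 12 min; less 45 min break → 8 h 27 min
Total worked: 39 h 42 min = 2382 min.
Regular 39 h 42 min = 2382 min at $16.50/h; overtime 0 h 0 min = 0 min at $24.75/h.
Pay = (2382 × $16.50 + 0 × $24.75) ÷ 60 = $655.05.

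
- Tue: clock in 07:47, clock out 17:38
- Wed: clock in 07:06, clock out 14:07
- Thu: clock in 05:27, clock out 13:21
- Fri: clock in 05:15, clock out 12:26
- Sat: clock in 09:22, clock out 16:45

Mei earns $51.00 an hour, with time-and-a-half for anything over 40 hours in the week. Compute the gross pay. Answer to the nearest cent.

$2006.00

Tue: 07:47–17:38 = 9 h 51 min
Wed: 07:06–14:07 = 7 h 1 min
Thu: 05:27–13:21 = 7 h 54 min
Fri: 05:15–12:26 = 7 h 11 min
Sat: 09:22–16:45 = 7 h 23 min
Total worked: 39 h 20 min = 2360 min.
Regular 39 h 20 min = 2360 min at $51.00/h; overtime 0 h 0 min = 0 min at $76.50/h.
Pay = (2360 × $51.00 + 0 × $76.50) ÷ 60 = $2006.00.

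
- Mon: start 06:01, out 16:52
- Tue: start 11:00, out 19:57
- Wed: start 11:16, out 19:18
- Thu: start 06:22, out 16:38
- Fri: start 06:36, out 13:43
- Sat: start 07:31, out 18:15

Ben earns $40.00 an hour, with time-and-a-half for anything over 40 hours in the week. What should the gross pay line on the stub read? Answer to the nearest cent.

$2557.00

Mon: 06:01–16:52 = 10 h 51 min
Tue: 11:00–19:57 = 8 h 57 min
Wed: 11:16–19:18 = 8 h 2 min
Thu: 06:22–16:38 = 10 h 16 min
Fri: 06:36–13:43 = 7 h 7 min
Sat: 07:31–18:15 = 10 h 44 min
Total worked: 55 h 57 min = 3357 min.
Regular 40 h 0 min = 2400 min at $40.00/h; overtime 15 h 57 min = 957 min at $60.00/h.
Pay = (2400 × $40.00 + 957 × $60.00) ÷ 60 = $2557.00.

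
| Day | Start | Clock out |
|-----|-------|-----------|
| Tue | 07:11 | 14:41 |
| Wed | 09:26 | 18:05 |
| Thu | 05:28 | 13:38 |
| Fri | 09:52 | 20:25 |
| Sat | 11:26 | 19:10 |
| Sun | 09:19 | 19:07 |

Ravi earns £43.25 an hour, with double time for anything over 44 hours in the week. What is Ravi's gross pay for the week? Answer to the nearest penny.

Tue: 07:11–14:41 = 7 h 30 min
Wed: 09:26–18:05 = 8 h 39 min
Thu: 05:28–13:38 = 8 h 10 min
Fri: 09:52–20:25 = 10 h 33 min
Sat: 11:26–19:10 = 7 h 44 min
Sun: 09:19–19:07 = 9 h 48 min
Total worked: 52 h 24 min = 3144 min.
Regular 44 h 0 min = 2640 min at £43.25/h; overtime 8 h 24 min = 504 min at £86.50/h.
Pay = (2640 × £43.25 + 504 × £86.50) ÷ 60 = £2629.60.

£2629.60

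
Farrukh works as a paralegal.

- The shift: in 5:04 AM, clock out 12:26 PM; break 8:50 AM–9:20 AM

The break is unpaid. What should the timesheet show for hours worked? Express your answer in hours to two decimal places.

The shift: 5:04 AM–12:26 PM = 7 h 22 min; less 30 min break → 6 h 52 min

6.87 hours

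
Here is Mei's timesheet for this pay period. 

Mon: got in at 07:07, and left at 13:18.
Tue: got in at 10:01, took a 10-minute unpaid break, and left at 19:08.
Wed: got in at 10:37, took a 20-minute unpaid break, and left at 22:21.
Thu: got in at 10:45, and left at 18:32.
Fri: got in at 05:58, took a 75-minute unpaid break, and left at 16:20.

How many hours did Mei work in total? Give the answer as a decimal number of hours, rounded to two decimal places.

Mon: 07:07–13:18 = 6 h 11 min
Tue: 10:01–19:08 = 9 h 7 min; less 10 min break → 8 h 57 min
Wed: 10:37–22:21 = 11 h 44 min; less 20 min break → 11 h 24 min
Thu: 10:45–18:32 = 7 h 47 min
Fri: 05:58–16:20 = 10 h 22 min; less 75 min break → 9 h 7 min
Total: 6 h 11 min + 8 h 57 min + 11 h 24 min + 7 h 47 min + 9 h 7 min = 43 h 26 min.

43.43 hours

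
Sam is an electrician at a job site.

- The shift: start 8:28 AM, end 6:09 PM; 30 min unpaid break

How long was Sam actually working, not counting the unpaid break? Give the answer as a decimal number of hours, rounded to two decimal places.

The shift: 8:28 AM–6:09 PM = 9 h 41 min; less 30 min break → 9 h 11 min

9.18 hours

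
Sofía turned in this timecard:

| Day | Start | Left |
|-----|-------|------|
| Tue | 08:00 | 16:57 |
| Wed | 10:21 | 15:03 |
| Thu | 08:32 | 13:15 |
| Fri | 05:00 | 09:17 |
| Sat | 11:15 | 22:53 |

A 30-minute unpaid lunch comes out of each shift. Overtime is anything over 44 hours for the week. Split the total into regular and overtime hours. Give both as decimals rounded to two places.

Regular 31.78 hours, overtime 0.00 hours

Tue: 08:00–16:57 = 8 h 57 min; less 30 min break → 8 h 27 min
Wed: 10:21–15:03 = 4 h 42 min; less 30 min break → 4 h 12 min
Thu: 08:32–13:15 = 4 h 43 min; less 30 min break → 4 h 13 min
Fri: 05:00–09:17 = 4 h 17 min; less 30 min break → 3 h 47 min
Sat: 11:15–22:53 = 11 h 38 min; less 30 min break → 11 h 8 min
Total worked: 31 h 47 min = 31.78 h.
Threshold 44 h → overtime 0 h 0 min, regular 31 h 47 min.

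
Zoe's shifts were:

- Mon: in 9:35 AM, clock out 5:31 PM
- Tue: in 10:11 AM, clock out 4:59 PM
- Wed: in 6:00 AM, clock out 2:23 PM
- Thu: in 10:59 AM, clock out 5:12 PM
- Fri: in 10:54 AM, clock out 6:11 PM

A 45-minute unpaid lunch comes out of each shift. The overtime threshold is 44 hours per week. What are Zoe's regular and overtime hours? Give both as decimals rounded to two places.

Mon: 9:35 AM–5:31 PM = 7 h 56 min; less 45 min break → 7 h 11 min
Tue: 10:11 AM–4:59 PM = 6 h 48 min; less 45 min break → 6 h 3 min
Wed: 6:00 AM–2:23 PM = 8 h 23 min; less 45 min break → 7 h 38 min
Thu: 10:59 AM–5:12 PM = 6 h 13 min; less 45 min break → 5 h 28 min
Fri: 10:54 AM–6:11 PM = 7 h 17 min; less 45 min break → 6 h 32 min
Total worked: 32 h 52 min = 32.87 h.
Threshold 44 h → overtime 0 h 0 min, regular 32 h 52 min.

Regular 32.87 hours, overtime 0.00 hours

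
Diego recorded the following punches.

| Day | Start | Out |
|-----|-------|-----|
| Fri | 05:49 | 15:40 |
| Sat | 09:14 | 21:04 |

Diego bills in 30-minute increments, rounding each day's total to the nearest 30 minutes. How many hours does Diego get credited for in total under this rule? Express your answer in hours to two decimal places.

22.00 hours

Fri: 05:49–15:40 = 9 h 51 min → rounds to 10 h 0 min
Sat: 09:14–21:04 = 11 h 50 min → rounds to 12 h 0 min
Total credited: 22 h 0 min.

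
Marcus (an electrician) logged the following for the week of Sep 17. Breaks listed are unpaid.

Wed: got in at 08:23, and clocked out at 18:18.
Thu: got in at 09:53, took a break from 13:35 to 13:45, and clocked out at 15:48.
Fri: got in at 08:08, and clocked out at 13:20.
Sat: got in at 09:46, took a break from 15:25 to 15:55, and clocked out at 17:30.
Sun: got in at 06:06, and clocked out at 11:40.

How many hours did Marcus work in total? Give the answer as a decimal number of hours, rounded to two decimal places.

33.67 hours

Wed: 08:23–18:18 = 9 h 55 min
Thu: 09:53–15:48 = 5 h 55 min; less 10 min break → 5 h 45 min
Fri: 08:08–13:20 = 5 h 12 min
Sat: 09:46–17:30 = 7 h 44 min; less 30 min break → 7 h 14 min
Sun: 06:06–11:40 = 5 h 34 min
Total: 9 h 55 min + 5 h 45 min + 5 h 12 min + 7 h 14 min + 5 h 34 min = 33 h 40 min.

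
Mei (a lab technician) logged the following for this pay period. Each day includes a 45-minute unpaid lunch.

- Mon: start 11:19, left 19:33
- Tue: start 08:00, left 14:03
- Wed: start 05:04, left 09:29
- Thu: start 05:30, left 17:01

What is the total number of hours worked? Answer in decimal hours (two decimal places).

Mon: 11:19–19:33 = 8 h 14 min; less 45 min break → 7 h 29 min
Tue: 08:00–14:03 = 6 h 3 min; less 45 min break → 5 h 18 min
Wed: 05:04–09:29 = 4 h 25 min; less 45 min break → 3 h 40 min
Thu: 05:30–17:01 = 11 h 31 min; less 45 min break → 10 h 46 min
Total: 7 h 29 min + 5 h 18 min + 3 h 40 min + 10 h 46 min = 27 h 13 min.

27.22 hours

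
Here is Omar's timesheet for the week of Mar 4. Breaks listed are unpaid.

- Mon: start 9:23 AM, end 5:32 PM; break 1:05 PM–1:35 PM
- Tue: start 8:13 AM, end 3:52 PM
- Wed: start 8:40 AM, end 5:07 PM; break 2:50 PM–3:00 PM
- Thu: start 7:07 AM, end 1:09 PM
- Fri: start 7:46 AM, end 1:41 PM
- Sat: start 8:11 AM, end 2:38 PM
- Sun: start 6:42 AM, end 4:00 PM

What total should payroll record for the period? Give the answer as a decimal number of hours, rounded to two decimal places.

51.28 hours

Mon: 9:23 AM–5:32 PM = 8 h 9 min; less 30 min break → 7 h 39 min
Tue: 8:13 AM–3:52 PM = 7 h 39 min
Wed: 8:40 AM–5:07 PM = 8 h 27 min; less 10 min break → 8 h 17 min
Thu: 7:07 AM–1:09 PM = 6 h 2 min
Fri: 7:46 AM–1:41 PM = 5 h 55 min
Sat: 8:11 AM–2:38 PM = 6 h 27 min
Sun: 6:42 AM–4:00 PM = 9 h 18 min
Total: 7 h 39 min + 7 h 39 min + 8 h 17 min + 6 h 2 min + 5 h 55 min + 6 h 27 min + 9 h 18 min = 51 h 17 min.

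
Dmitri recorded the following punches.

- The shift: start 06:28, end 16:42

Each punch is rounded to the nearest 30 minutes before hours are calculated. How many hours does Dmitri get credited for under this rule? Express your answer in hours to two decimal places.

10.00 hours

The shift: in 06:28→06:30, out 16:42→16:30; 10 h 0 min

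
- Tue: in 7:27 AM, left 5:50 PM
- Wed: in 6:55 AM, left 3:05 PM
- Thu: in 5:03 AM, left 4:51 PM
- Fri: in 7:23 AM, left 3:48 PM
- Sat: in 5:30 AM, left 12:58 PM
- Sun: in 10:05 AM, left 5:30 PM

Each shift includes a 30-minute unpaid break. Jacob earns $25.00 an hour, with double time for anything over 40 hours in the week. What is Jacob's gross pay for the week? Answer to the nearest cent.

Tue: 7:27 AM–5:50 PM = 10 h 23 min; less 30 min break → 9 h 53 min
Wed: 6:55 AM–3:05 PM = 8 h 10 min; less 30 min break → 7 h 40 min
Thu: 5:03 AM–4:51 PM = 11 h 48 min; less 30 min break → 11 h 18 min
Fri: 7:23 AM–3:48 PM = 8 h 25 min; less 30 min break → 7 h 55 min
Sat: 5:30 AM–12:58 PM = 7 h 28 min; less 30 min break → 6 h 58 min
Sun: 10:05 AM–5:30 PM = 7 h 25 min; less 30 min break → 6 h 55 min
Total worked: 50 h 39 min = 3039 min.
Regular 40 h 0 min = 2400 min at $25.00/h; overtime 10 h 39 min = 639 min at $50.00/h.
Pay = (2400 × $25.00 + 639 × $50.00) ÷ 60 = $1532.50.

$1532.50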